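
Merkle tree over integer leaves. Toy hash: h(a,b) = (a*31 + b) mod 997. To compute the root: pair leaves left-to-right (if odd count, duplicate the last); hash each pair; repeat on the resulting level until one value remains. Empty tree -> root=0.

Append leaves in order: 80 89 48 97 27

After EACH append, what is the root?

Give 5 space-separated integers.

After append 80 (leaves=[80]):
  L0: [80]
  root=80
After append 89 (leaves=[80, 89]):
  L0: [80, 89]
  L1: h(80,89)=(80*31+89)%997=575 -> [575]
  root=575
After append 48 (leaves=[80, 89, 48]):
  L0: [80, 89, 48]
  L1: h(80,89)=(80*31+89)%997=575 h(48,48)=(48*31+48)%997=539 -> [575, 539]
  L2: h(575,539)=(575*31+539)%997=418 -> [418]
  root=418
After append 97 (leaves=[80, 89, 48, 97]):
  L0: [80, 89, 48, 97]
  L1: h(80,89)=(80*31+89)%997=575 h(48,97)=(48*31+97)%997=588 -> [575, 588]
  L2: h(575,588)=(575*31+588)%997=467 -> [467]
  root=467
After append 27 (leaves=[80, 89, 48, 97, 27]):
  L0: [80, 89, 48, 97, 27]
  L1: h(80,89)=(80*31+89)%997=575 h(48,97)=(48*31+97)%997=588 h(27,27)=(27*31+27)%997=864 -> [575, 588, 864]
  L2: h(575,588)=(575*31+588)%997=467 h(864,864)=(864*31+864)%997=729 -> [467, 729]
  L3: h(467,729)=(467*31+729)%997=251 -> [251]
  root=251

Answer: 80 575 418 467 251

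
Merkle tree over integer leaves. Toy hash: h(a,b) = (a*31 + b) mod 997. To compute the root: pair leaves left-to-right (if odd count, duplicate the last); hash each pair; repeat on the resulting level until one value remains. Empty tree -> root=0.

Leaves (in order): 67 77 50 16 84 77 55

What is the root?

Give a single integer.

L0: [67, 77, 50, 16, 84, 77, 55]
L1: h(67,77)=(67*31+77)%997=160 h(50,16)=(50*31+16)%997=569 h(84,77)=(84*31+77)%997=687 h(55,55)=(55*31+55)%997=763 -> [160, 569, 687, 763]
L2: h(160,569)=(160*31+569)%997=544 h(687,763)=(687*31+763)%997=126 -> [544, 126]
L3: h(544,126)=(544*31+126)%997=41 -> [41]

Answer: 41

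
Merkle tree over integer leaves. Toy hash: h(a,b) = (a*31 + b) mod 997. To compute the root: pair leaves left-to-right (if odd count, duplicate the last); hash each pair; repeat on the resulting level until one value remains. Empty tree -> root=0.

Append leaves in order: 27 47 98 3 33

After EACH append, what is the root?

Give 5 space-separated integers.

Answer: 27 884 630 535 527

Derivation:
After append 27 (leaves=[27]):
  L0: [27]
  root=27
After append 47 (leaves=[27, 47]):
  L0: [27, 47]
  L1: h(27,47)=(27*31+47)%997=884 -> [884]
  root=884
After append 98 (leaves=[27, 47, 98]):
  L0: [27, 47, 98]
  L1: h(27,47)=(27*31+47)%997=884 h(98,98)=(98*31+98)%997=145 -> [884, 145]
  L2: h(884,145)=(884*31+145)%997=630 -> [630]
  root=630
After append 3 (leaves=[27, 47, 98, 3]):
  L0: [27, 47, 98, 3]
  L1: h(27,47)=(27*31+47)%997=884 h(98,3)=(98*31+3)%997=50 -> [884, 50]
  L2: h(884,50)=(884*31+50)%997=535 -> [535]
  root=535
After append 33 (leaves=[27, 47, 98, 3, 33]):
  L0: [27, 47, 98, 3, 33]
  L1: h(27,47)=(27*31+47)%997=884 h(98,3)=(98*31+3)%997=50 h(33,33)=(33*31+33)%997=59 -> [884, 50, 59]
  L2: h(884,50)=(884*31+50)%997=535 h(59,59)=(59*31+59)%997=891 -> [535, 891]
  L3: h(535,891)=(535*31+891)%997=527 -> [527]
  root=527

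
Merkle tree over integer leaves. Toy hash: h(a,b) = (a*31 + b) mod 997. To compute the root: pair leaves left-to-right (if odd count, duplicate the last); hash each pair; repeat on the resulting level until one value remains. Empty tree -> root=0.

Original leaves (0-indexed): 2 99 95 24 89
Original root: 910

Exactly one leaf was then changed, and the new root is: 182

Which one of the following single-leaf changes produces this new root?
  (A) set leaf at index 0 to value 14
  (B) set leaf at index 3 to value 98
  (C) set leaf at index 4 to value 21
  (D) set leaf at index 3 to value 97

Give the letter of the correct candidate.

Answer: D

Derivation:
Original leaves: [2, 99, 95, 24, 89]
Target new root: 182
Try each candidate change and compute the resulting root:
Candidate A: set leaf[0] = 14 -> leaves = [14, 99, 95, 24, 89]
  L0: [14, 99, 95, 24, 89]
  L1: h(14,99)=(14*31+99)%997=533 h(95,24)=(95*31+24)%997=975 h(89,89)=(89*31+89)%997=854 -> [533, 975, 854]
  L2: h(533,975)=(533*31+975)%997=549 h(854,854)=(854*31+854)%997=409 -> [549, 409]
  L3: h(549,409)=(549*31+409)%997=479 -> [479]
  root = 479 != target 182
Candidate B: set leaf[3] = 98 -> leaves = [2, 99, 95, 98, 89]
  L0: [2, 99, 95, 98, 89]
  L1: h(2,99)=(2*31+99)%997=161 h(95,98)=(95*31+98)%997=52 h(89,89)=(89*31+89)%997=854 -> [161, 52, 854]
  L2: h(161,52)=(161*31+52)%997=58 h(854,854)=(854*31+854)%997=409 -> [58, 409]
  L3: h(58,409)=(58*31+409)%997=213 -> [213]
  root = 213 != target 182
Candidate C: set leaf[4] = 21 -> leaves = [2, 99, 95, 24, 21]
  L0: [2, 99, 95, 24, 21]
  L1: h(2,99)=(2*31+99)%997=161 h(95,24)=(95*31+24)%997=975 h(21,21)=(21*31+21)%997=672 -> [161, 975, 672]
  L2: h(161,975)=(161*31+975)%997=981 h(672,672)=(672*31+672)%997=567 -> [981, 567]
  L3: h(981,567)=(981*31+567)%997=71 -> [71]
  root = 71 != target 182
Candidate D: set leaf[3] = 97 -> leaves = [2, 99, 95, 97, 89]
  L0: [2, 99, 95, 97, 89]
  L1: h(2,99)=(2*31+99)%997=161 h(95,97)=(95*31+97)%997=51 h(89,89)=(89*31+89)%997=854 -> [161, 51, 854]
  L2: h(161,51)=(161*31+51)%997=57 h(854,854)=(854*31+854)%997=409 -> [57, 409]
  L3: h(57,409)=(57*31+409)%997=182 -> [182]
  root = 182 == target 182  ** MATCH **
Candidate D produces the target root.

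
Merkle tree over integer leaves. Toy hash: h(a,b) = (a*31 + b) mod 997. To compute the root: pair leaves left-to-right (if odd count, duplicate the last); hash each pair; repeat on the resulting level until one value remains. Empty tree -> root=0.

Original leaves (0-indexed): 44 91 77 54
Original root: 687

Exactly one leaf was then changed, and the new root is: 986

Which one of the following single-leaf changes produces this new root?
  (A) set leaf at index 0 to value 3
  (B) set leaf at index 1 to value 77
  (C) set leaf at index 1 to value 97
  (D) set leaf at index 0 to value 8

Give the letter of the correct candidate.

Answer: D

Derivation:
Original leaves: [44, 91, 77, 54]
Target new root: 986
Try each candidate change and compute the resulting root:
Candidate A: set leaf[0] = 3 -> leaves = [3, 91, 77, 54]
  L0: [3, 91, 77, 54]
  L1: h(3,91)=(3*31+91)%997=184 h(77,54)=(77*31+54)%997=447 -> [184, 447]
  L2: h(184,447)=(184*31+447)%997=169 -> [169]
  root = 169 != target 986
Candidate B: set leaf[1] = 77 -> leaves = [44, 77, 77, 54]
  L0: [44, 77, 77, 54]
  L1: h(44,77)=(44*31+77)%997=444 h(77,54)=(77*31+54)%997=447 -> [444, 447]
  L2: h(444,447)=(444*31+447)%997=253 -> [253]
  root = 253 != target 986
Candidate C: set leaf[1] = 97 -> leaves = [44, 97, 77, 54]
  L0: [44, 97, 77, 54]
  L1: h(44,97)=(44*31+97)%997=464 h(77,54)=(77*31+54)%997=447 -> [464, 447]
  L2: h(464,447)=(464*31+447)%997=873 -> [873]
  root = 873 != target 986
Candidate D: set leaf[0] = 8 -> leaves = [8, 91, 77, 54]
  L0: [8, 91, 77, 54]
  L1: h(8,91)=(8*31+91)%997=339 h(77,54)=(77*31+54)%997=447 -> [339, 447]
  L2: h(339,447)=(339*31+447)%997=986 -> [986]
  root = 986 == target 986  ** MATCH **
Candidate D produces the target root.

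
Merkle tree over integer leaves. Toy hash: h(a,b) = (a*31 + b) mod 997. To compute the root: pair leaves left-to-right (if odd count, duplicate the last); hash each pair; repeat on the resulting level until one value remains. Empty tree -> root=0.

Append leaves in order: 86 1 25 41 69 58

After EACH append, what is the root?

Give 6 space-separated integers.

After append 86 (leaves=[86]):
  L0: [86]
  root=86
After append 1 (leaves=[86, 1]):
  L0: [86, 1]
  L1: h(86,1)=(86*31+1)%997=673 -> [673]
  root=673
After append 25 (leaves=[86, 1, 25]):
  L0: [86, 1, 25]
  L1: h(86,1)=(86*31+1)%997=673 h(25,25)=(25*31+25)%997=800 -> [673, 800]
  L2: h(673,800)=(673*31+800)%997=726 -> [726]
  root=726
After append 41 (leaves=[86, 1, 25, 41]):
  L0: [86, 1, 25, 41]
  L1: h(86,1)=(86*31+1)%997=673 h(25,41)=(25*31+41)%997=816 -> [673, 816]
  L2: h(673,816)=(673*31+816)%997=742 -> [742]
  root=742
After append 69 (leaves=[86, 1, 25, 41, 69]):
  L0: [86, 1, 25, 41, 69]
  L1: h(86,1)=(86*31+1)%997=673 h(25,41)=(25*31+41)%997=816 h(69,69)=(69*31+69)%997=214 -> [673, 816, 214]
  L2: h(673,816)=(673*31+816)%997=742 h(214,214)=(214*31+214)%997=866 -> [742, 866]
  L3: h(742,866)=(742*31+866)%997=937 -> [937]
  root=937
After append 58 (leaves=[86, 1, 25, 41, 69, 58]):
  L0: [86, 1, 25, 41, 69, 58]
  L1: h(86,1)=(86*31+1)%997=673 h(25,41)=(25*31+41)%997=816 h(69,58)=(69*31+58)%997=203 -> [673, 816, 203]
  L2: h(673,816)=(673*31+816)%997=742 h(203,203)=(203*31+203)%997=514 -> [742, 514]
  L3: h(742,514)=(742*31+514)%997=585 -> [585]
  root=585

Answer: 86 673 726 742 937 585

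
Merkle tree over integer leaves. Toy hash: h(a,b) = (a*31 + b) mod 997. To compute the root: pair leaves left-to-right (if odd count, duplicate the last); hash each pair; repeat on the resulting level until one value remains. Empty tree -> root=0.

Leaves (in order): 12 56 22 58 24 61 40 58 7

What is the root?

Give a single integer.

Answer: 551

Derivation:
L0: [12, 56, 22, 58, 24, 61, 40, 58, 7]
L1: h(12,56)=(12*31+56)%997=428 h(22,58)=(22*31+58)%997=740 h(24,61)=(24*31+61)%997=805 h(40,58)=(40*31+58)%997=301 h(7,7)=(7*31+7)%997=224 -> [428, 740, 805, 301, 224]
L2: h(428,740)=(428*31+740)%997=50 h(805,301)=(805*31+301)%997=331 h(224,224)=(224*31+224)%997=189 -> [50, 331, 189]
L3: h(50,331)=(50*31+331)%997=884 h(189,189)=(189*31+189)%997=66 -> [884, 66]
L4: h(884,66)=(884*31+66)%997=551 -> [551]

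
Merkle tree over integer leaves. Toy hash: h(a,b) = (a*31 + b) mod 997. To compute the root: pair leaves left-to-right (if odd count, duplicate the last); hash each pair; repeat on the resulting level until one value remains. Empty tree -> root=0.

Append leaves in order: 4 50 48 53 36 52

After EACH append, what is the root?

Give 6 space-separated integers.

Answer: 4 174 948 953 605 120

Derivation:
After append 4 (leaves=[4]):
  L0: [4]
  root=4
After append 50 (leaves=[4, 50]):
  L0: [4, 50]
  L1: h(4,50)=(4*31+50)%997=174 -> [174]
  root=174
After append 48 (leaves=[4, 50, 48]):
  L0: [4, 50, 48]
  L1: h(4,50)=(4*31+50)%997=174 h(48,48)=(48*31+48)%997=539 -> [174, 539]
  L2: h(174,539)=(174*31+539)%997=948 -> [948]
  root=948
After append 53 (leaves=[4, 50, 48, 53]):
  L0: [4, 50, 48, 53]
  L1: h(4,50)=(4*31+50)%997=174 h(48,53)=(48*31+53)%997=544 -> [174, 544]
  L2: h(174,544)=(174*31+544)%997=953 -> [953]
  root=953
After append 36 (leaves=[4, 50, 48, 53, 36]):
  L0: [4, 50, 48, 53, 36]
  L1: h(4,50)=(4*31+50)%997=174 h(48,53)=(48*31+53)%997=544 h(36,36)=(36*31+36)%997=155 -> [174, 544, 155]
  L2: h(174,544)=(174*31+544)%997=953 h(155,155)=(155*31+155)%997=972 -> [953, 972]
  L3: h(953,972)=(953*31+972)%997=605 -> [605]
  root=605
After append 52 (leaves=[4, 50, 48, 53, 36, 52]):
  L0: [4, 50, 48, 53, 36, 52]
  L1: h(4,50)=(4*31+50)%997=174 h(48,53)=(48*31+53)%997=544 h(36,52)=(36*31+52)%997=171 -> [174, 544, 171]
  L2: h(174,544)=(174*31+544)%997=953 h(171,171)=(171*31+171)%997=487 -> [953, 487]
  L3: h(953,487)=(953*31+487)%997=120 -> [120]
  root=120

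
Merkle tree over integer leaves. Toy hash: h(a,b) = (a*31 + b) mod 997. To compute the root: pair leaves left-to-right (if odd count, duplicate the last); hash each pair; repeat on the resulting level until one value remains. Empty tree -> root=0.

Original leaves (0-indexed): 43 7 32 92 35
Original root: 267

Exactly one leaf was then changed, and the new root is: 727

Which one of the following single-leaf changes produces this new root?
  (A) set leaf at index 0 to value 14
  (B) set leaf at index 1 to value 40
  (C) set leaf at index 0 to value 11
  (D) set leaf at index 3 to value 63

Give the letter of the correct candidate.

Answer: A

Derivation:
Original leaves: [43, 7, 32, 92, 35]
Target new root: 727
Try each candidate change and compute the resulting root:
Candidate A: set leaf[0] = 14 -> leaves = [14, 7, 32, 92, 35]
  L0: [14, 7, 32, 92, 35]
  L1: h(14,7)=(14*31+7)%997=441 h(32,92)=(32*31+92)%997=87 h(35,35)=(35*31+35)%997=123 -> [441, 87, 123]
  L2: h(441,87)=(441*31+87)%997=797 h(123,123)=(123*31+123)%997=945 -> [797, 945]
  L3: h(797,945)=(797*31+945)%997=727 -> [727]
  root = 727 == target 727  ** MATCH **
Candidate B: set leaf[1] = 40 -> leaves = [43, 40, 32, 92, 35]
  L0: [43, 40, 32, 92, 35]
  L1: h(43,40)=(43*31+40)%997=376 h(32,92)=(32*31+92)%997=87 h(35,35)=(35*31+35)%997=123 -> [376, 87, 123]
  L2: h(376,87)=(376*31+87)%997=776 h(123,123)=(123*31+123)%997=945 -> [776, 945]
  L3: h(776,945)=(776*31+945)%997=76 -> [76]
  root = 76 != target 727
Candidate C: set leaf[0] = 11 -> leaves = [11, 7, 32, 92, 35]
  L0: [11, 7, 32, 92, 35]
  L1: h(11,7)=(11*31+7)%997=348 h(32,92)=(32*31+92)%997=87 h(35,35)=(35*31+35)%997=123 -> [348, 87, 123]
  L2: h(348,87)=(348*31+87)%997=905 h(123,123)=(123*31+123)%997=945 -> [905, 945]
  L3: h(905,945)=(905*31+945)%997=87 -> [87]
  root = 87 != target 727
Candidate D: set leaf[3] = 63 -> leaves = [43, 7, 32, 63, 35]
  L0: [43, 7, 32, 63, 35]
  L1: h(43,7)=(43*31+7)%997=343 h(32,63)=(32*31+63)%997=58 h(35,35)=(35*31+35)%997=123 -> [343, 58, 123]
  L2: h(343,58)=(343*31+58)%997=721 h(123,123)=(123*31+123)%997=945 -> [721, 945]
  L3: h(721,945)=(721*31+945)%997=365 -> [365]
  root = 365 != target 727
Candidate A produces the target root.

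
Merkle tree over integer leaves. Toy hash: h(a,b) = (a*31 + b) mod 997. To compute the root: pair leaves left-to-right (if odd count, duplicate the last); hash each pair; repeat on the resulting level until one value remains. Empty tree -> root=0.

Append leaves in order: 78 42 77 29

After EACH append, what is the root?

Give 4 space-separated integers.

Answer: 78 466 958 910

Derivation:
After append 78 (leaves=[78]):
  L0: [78]
  root=78
After append 42 (leaves=[78, 42]):
  L0: [78, 42]
  L1: h(78,42)=(78*31+42)%997=466 -> [466]
  root=466
After append 77 (leaves=[78, 42, 77]):
  L0: [78, 42, 77]
  L1: h(78,42)=(78*31+42)%997=466 h(77,77)=(77*31+77)%997=470 -> [466, 470]
  L2: h(466,470)=(466*31+470)%997=958 -> [958]
  root=958
After append 29 (leaves=[78, 42, 77, 29]):
  L0: [78, 42, 77, 29]
  L1: h(78,42)=(78*31+42)%997=466 h(77,29)=(77*31+29)%997=422 -> [466, 422]
  L2: h(466,422)=(466*31+422)%997=910 -> [910]
  root=910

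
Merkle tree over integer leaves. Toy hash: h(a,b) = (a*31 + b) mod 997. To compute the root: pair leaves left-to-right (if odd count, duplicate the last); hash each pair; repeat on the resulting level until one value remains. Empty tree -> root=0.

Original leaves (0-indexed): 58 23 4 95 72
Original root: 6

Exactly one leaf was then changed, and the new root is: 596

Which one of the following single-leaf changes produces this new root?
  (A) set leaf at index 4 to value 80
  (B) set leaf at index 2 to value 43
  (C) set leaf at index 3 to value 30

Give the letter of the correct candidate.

Answer: B

Derivation:
Original leaves: [58, 23, 4, 95, 72]
Target new root: 596
Try each candidate change and compute the resulting root:
Candidate A: set leaf[4] = 80 -> leaves = [58, 23, 4, 95, 80]
  L0: [58, 23, 4, 95, 80]
  L1: h(58,23)=(58*31+23)%997=824 h(4,95)=(4*31+95)%997=219 h(80,80)=(80*31+80)%997=566 -> [824, 219, 566]
  L2: h(824,219)=(824*31+219)%997=838 h(566,566)=(566*31+566)%997=166 -> [838, 166]
  L3: h(838,166)=(838*31+166)%997=222 -> [222]
  root = 222 != target 596
Candidate B: set leaf[2] = 43 -> leaves = [58, 23, 43, 95, 72]
  L0: [58, 23, 43, 95, 72]
  L1: h(58,23)=(58*31+23)%997=824 h(43,95)=(43*31+95)%997=431 h(72,72)=(72*31+72)%997=310 -> [824, 431, 310]
  L2: h(824,431)=(824*31+431)%997=53 h(310,310)=(310*31+310)%997=947 -> [53, 947]
  L3: h(53,947)=(53*31+947)%997=596 -> [596]
  root = 596 == target 596  ** MATCH **
Candidate C: set leaf[3] = 30 -> leaves = [58, 23, 4, 30, 72]
  L0: [58, 23, 4, 30, 72]
  L1: h(58,23)=(58*31+23)%997=824 h(4,30)=(4*31+30)%997=154 h(72,72)=(72*31+72)%997=310 -> [824, 154, 310]
  L2: h(824,154)=(824*31+154)%997=773 h(310,310)=(310*31+310)%997=947 -> [773, 947]
  L3: h(773,947)=(773*31+947)%997=982 -> [982]
  root = 982 != target 596
Candidate B produces the target root.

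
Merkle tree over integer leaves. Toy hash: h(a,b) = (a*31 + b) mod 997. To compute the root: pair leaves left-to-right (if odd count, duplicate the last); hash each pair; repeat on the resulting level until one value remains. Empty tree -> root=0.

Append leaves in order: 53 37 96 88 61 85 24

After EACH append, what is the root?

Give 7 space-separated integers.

Answer: 53 683 317 309 259 30 816

Derivation:
After append 53 (leaves=[53]):
  L0: [53]
  root=53
After append 37 (leaves=[53, 37]):
  L0: [53, 37]
  L1: h(53,37)=(53*31+37)%997=683 -> [683]
  root=683
After append 96 (leaves=[53, 37, 96]):
  L0: [53, 37, 96]
  L1: h(53,37)=(53*31+37)%997=683 h(96,96)=(96*31+96)%997=81 -> [683, 81]
  L2: h(683,81)=(683*31+81)%997=317 -> [317]
  root=317
After append 88 (leaves=[53, 37, 96, 88]):
  L0: [53, 37, 96, 88]
  L1: h(53,37)=(53*31+37)%997=683 h(96,88)=(96*31+88)%997=73 -> [683, 73]
  L2: h(683,73)=(683*31+73)%997=309 -> [309]
  root=309
After append 61 (leaves=[53, 37, 96, 88, 61]):
  L0: [53, 37, 96, 88, 61]
  L1: h(53,37)=(53*31+37)%997=683 h(96,88)=(96*31+88)%997=73 h(61,61)=(61*31+61)%997=955 -> [683, 73, 955]
  L2: h(683,73)=(683*31+73)%997=309 h(955,955)=(955*31+955)%997=650 -> [309, 650]
  L3: h(309,650)=(309*31+650)%997=259 -> [259]
  root=259
After append 85 (leaves=[53, 37, 96, 88, 61, 85]):
  L0: [53, 37, 96, 88, 61, 85]
  L1: h(53,37)=(53*31+37)%997=683 h(96,88)=(96*31+88)%997=73 h(61,85)=(61*31+85)%997=979 -> [683, 73, 979]
  L2: h(683,73)=(683*31+73)%997=309 h(979,979)=(979*31+979)%997=421 -> [309, 421]
  L3: h(309,421)=(309*31+421)%997=30 -> [30]
  root=30
After append 24 (leaves=[53, 37, 96, 88, 61, 85, 24]):
  L0: [53, 37, 96, 88, 61, 85, 24]
  L1: h(53,37)=(53*31+37)%997=683 h(96,88)=(96*31+88)%997=73 h(61,85)=(61*31+85)%997=979 h(24,24)=(24*31+24)%997=768 -> [683, 73, 979, 768]
  L2: h(683,73)=(683*31+73)%997=309 h(979,768)=(979*31+768)%997=210 -> [309, 210]
  L3: h(309,210)=(309*31+210)%997=816 -> [816]
  root=816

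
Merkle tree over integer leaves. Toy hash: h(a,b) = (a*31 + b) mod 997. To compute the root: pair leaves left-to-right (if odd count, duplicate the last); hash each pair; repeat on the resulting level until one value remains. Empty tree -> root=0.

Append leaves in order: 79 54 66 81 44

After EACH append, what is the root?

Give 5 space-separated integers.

Answer: 79 509 942 957 945

Derivation:
After append 79 (leaves=[79]):
  L0: [79]
  root=79
After append 54 (leaves=[79, 54]):
  L0: [79, 54]
  L1: h(79,54)=(79*31+54)%997=509 -> [509]
  root=509
After append 66 (leaves=[79, 54, 66]):
  L0: [79, 54, 66]
  L1: h(79,54)=(79*31+54)%997=509 h(66,66)=(66*31+66)%997=118 -> [509, 118]
  L2: h(509,118)=(509*31+118)%997=942 -> [942]
  root=942
After append 81 (leaves=[79, 54, 66, 81]):
  L0: [79, 54, 66, 81]
  L1: h(79,54)=(79*31+54)%997=509 h(66,81)=(66*31+81)%997=133 -> [509, 133]
  L2: h(509,133)=(509*31+133)%997=957 -> [957]
  root=957
After append 44 (leaves=[79, 54, 66, 81, 44]):
  L0: [79, 54, 66, 81, 44]
  L1: h(79,54)=(79*31+54)%997=509 h(66,81)=(66*31+81)%997=133 h(44,44)=(44*31+44)%997=411 -> [509, 133, 411]
  L2: h(509,133)=(509*31+133)%997=957 h(411,411)=(411*31+411)%997=191 -> [957, 191]
  L3: h(957,191)=(957*31+191)%997=945 -> [945]
  root=945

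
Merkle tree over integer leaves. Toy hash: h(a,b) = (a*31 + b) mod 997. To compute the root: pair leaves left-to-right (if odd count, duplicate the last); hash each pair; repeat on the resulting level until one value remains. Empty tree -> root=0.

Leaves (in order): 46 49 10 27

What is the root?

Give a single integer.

L0: [46, 49, 10, 27]
L1: h(46,49)=(46*31+49)%997=478 h(10,27)=(10*31+27)%997=337 -> [478, 337]
L2: h(478,337)=(478*31+337)%997=200 -> [200]

Answer: 200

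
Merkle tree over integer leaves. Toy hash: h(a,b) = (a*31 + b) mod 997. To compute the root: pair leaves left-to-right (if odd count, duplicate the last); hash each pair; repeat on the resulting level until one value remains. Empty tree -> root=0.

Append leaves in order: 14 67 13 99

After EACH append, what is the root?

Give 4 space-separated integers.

After append 14 (leaves=[14]):
  L0: [14]
  root=14
After append 67 (leaves=[14, 67]):
  L0: [14, 67]
  L1: h(14,67)=(14*31+67)%997=501 -> [501]
  root=501
After append 13 (leaves=[14, 67, 13]):
  L0: [14, 67, 13]
  L1: h(14,67)=(14*31+67)%997=501 h(13,13)=(13*31+13)%997=416 -> [501, 416]
  L2: h(501,416)=(501*31+416)%997=992 -> [992]
  root=992
After append 99 (leaves=[14, 67, 13, 99]):
  L0: [14, 67, 13, 99]
  L1: h(14,67)=(14*31+67)%997=501 h(13,99)=(13*31+99)%997=502 -> [501, 502]
  L2: h(501,502)=(501*31+502)%997=81 -> [81]
  root=81

Answer: 14 501 992 81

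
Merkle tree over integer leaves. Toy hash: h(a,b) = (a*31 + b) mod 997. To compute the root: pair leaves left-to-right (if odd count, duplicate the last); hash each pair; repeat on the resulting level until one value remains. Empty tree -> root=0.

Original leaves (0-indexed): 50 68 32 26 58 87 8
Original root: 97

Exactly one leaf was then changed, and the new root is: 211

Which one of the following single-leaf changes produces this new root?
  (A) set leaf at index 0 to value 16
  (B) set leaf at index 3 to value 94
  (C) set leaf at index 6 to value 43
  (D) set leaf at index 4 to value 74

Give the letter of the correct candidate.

Original leaves: [50, 68, 32, 26, 58, 87, 8]
Target new root: 211
Try each candidate change and compute the resulting root:
Candidate A: set leaf[0] = 16 -> leaves = [16, 68, 32, 26, 58, 87, 8]
  L0: [16, 68, 32, 26, 58, 87, 8]
  L1: h(16,68)=(16*31+68)%997=564 h(32,26)=(32*31+26)%997=21 h(58,87)=(58*31+87)%997=888 h(8,8)=(8*31+8)%997=256 -> [564, 21, 888, 256]
  L2: h(564,21)=(564*31+21)%997=556 h(888,256)=(888*31+256)%997=865 -> [556, 865]
  L3: h(556,865)=(556*31+865)%997=155 -> [155]
  root = 155 != target 211
Candidate B: set leaf[3] = 94 -> leaves = [50, 68, 32, 94, 58, 87, 8]
  L0: [50, 68, 32, 94, 58, 87, 8]
  L1: h(50,68)=(50*31+68)%997=621 h(32,94)=(32*31+94)%997=89 h(58,87)=(58*31+87)%997=888 h(8,8)=(8*31+8)%997=256 -> [621, 89, 888, 256]
  L2: h(621,89)=(621*31+89)%997=397 h(888,256)=(888*31+256)%997=865 -> [397, 865]
  L3: h(397,865)=(397*31+865)%997=211 -> [211]
  root = 211 == target 211  ** MATCH **
Candidate C: set leaf[6] = 43 -> leaves = [50, 68, 32, 26, 58, 87, 43]
  L0: [50, 68, 32, 26, 58, 87, 43]
  L1: h(50,68)=(50*31+68)%997=621 h(32,26)=(32*31+26)%997=21 h(58,87)=(58*31+87)%997=888 h(43,43)=(43*31+43)%997=379 -> [621, 21, 888, 379]
  L2: h(621,21)=(621*31+21)%997=329 h(888,379)=(888*31+379)%997=988 -> [329, 988]
  L3: h(329,988)=(329*31+988)%997=220 -> [220]
  root = 220 != target 211
Candidate D: set leaf[4] = 74 -> leaves = [50, 68, 32, 26, 74, 87, 8]
  L0: [50, 68, 32, 26, 74, 87, 8]
  L1: h(50,68)=(50*31+68)%997=621 h(32,26)=(32*31+26)%997=21 h(74,87)=(74*31+87)%997=387 h(8,8)=(8*31+8)%997=256 -> [621, 21, 387, 256]
  L2: h(621,21)=(621*31+21)%997=329 h(387,256)=(387*31+256)%997=289 -> [329, 289]
  L3: h(329,289)=(329*31+289)%997=518 -> [518]
  root = 518 != target 211
Candidate B produces the target root.

Answer: B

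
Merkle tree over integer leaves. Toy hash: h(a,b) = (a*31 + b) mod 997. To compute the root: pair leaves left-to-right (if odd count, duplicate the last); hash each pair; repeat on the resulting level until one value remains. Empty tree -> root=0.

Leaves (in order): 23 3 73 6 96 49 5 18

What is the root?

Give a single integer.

L0: [23, 3, 73, 6, 96, 49, 5, 18]
L1: h(23,3)=(23*31+3)%997=716 h(73,6)=(73*31+6)%997=275 h(96,49)=(96*31+49)%997=34 h(5,18)=(5*31+18)%997=173 -> [716, 275, 34, 173]
L2: h(716,275)=(716*31+275)%997=537 h(34,173)=(34*31+173)%997=230 -> [537, 230]
L3: h(537,230)=(537*31+230)%997=925 -> [925]

Answer: 925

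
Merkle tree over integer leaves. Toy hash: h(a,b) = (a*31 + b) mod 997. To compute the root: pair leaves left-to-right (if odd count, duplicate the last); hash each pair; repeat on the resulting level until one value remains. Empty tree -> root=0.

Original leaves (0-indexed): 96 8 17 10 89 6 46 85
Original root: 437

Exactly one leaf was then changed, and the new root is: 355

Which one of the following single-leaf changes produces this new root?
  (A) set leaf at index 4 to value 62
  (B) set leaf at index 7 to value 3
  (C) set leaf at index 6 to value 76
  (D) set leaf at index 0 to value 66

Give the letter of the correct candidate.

Original leaves: [96, 8, 17, 10, 89, 6, 46, 85]
Target new root: 355
Try each candidate change and compute the resulting root:
Candidate A: set leaf[4] = 62 -> leaves = [96, 8, 17, 10, 62, 6, 46, 85]
  L0: [96, 8, 17, 10, 62, 6, 46, 85]
  L1: h(96,8)=(96*31+8)%997=990 h(17,10)=(17*31+10)%997=537 h(62,6)=(62*31+6)%997=931 h(46,85)=(46*31+85)%997=514 -> [990, 537, 931, 514]
  L2: h(990,537)=(990*31+537)%997=320 h(931,514)=(931*31+514)%997=462 -> [320, 462]
  L3: h(320,462)=(320*31+462)%997=412 -> [412]
  root = 412 != target 355
Candidate B: set leaf[7] = 3 -> leaves = [96, 8, 17, 10, 89, 6, 46, 3]
  L0: [96, 8, 17, 10, 89, 6, 46, 3]
  L1: h(96,8)=(96*31+8)%997=990 h(17,10)=(17*31+10)%997=537 h(89,6)=(89*31+6)%997=771 h(46,3)=(46*31+3)%997=432 -> [990, 537, 771, 432]
  L2: h(990,537)=(990*31+537)%997=320 h(771,432)=(771*31+432)%997=405 -> [320, 405]
  L3: h(320,405)=(320*31+405)%997=355 -> [355]
  root = 355 == target 355  ** MATCH **
Candidate C: set leaf[6] = 76 -> leaves = [96, 8, 17, 10, 89, 6, 76, 85]
  L0: [96, 8, 17, 10, 89, 6, 76, 85]
  L1: h(96,8)=(96*31+8)%997=990 h(17,10)=(17*31+10)%997=537 h(89,6)=(89*31+6)%997=771 h(76,85)=(76*31+85)%997=447 -> [990, 537, 771, 447]
  L2: h(990,537)=(990*31+537)%997=320 h(771,447)=(771*31+447)%997=420 -> [320, 420]
  L3: h(320,420)=(320*31+420)%997=370 -> [370]
  root = 370 != target 355
Candidate D: set leaf[0] = 66 -> leaves = [66, 8, 17, 10, 89, 6, 46, 85]
  L0: [66, 8, 17, 10, 89, 6, 46, 85]
  L1: h(66,8)=(66*31+8)%997=60 h(17,10)=(17*31+10)%997=537 h(89,6)=(89*31+6)%997=771 h(46,85)=(46*31+85)%997=514 -> [60, 537, 771, 514]
  L2: h(60,537)=(60*31+537)%997=403 h(771,514)=(771*31+514)%997=487 -> [403, 487]
  L3: h(403,487)=(403*31+487)%997=19 -> [19]
  root = 19 != target 355
Candidate B produces the target root.

Answer: B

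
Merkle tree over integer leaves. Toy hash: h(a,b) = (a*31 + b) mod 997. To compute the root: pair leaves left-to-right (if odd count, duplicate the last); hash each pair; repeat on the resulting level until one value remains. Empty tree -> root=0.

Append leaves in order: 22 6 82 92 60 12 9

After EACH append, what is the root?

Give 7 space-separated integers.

After append 22 (leaves=[22]):
  L0: [22]
  root=22
After append 6 (leaves=[22, 6]):
  L0: [22, 6]
  L1: h(22,6)=(22*31+6)%997=688 -> [688]
  root=688
After append 82 (leaves=[22, 6, 82]):
  L0: [22, 6, 82]
  L1: h(22,6)=(22*31+6)%997=688 h(82,82)=(82*31+82)%997=630 -> [688, 630]
  L2: h(688,630)=(688*31+630)%997=24 -> [24]
  root=24
After append 92 (leaves=[22, 6, 82, 92]):
  L0: [22, 6, 82, 92]
  L1: h(22,6)=(22*31+6)%997=688 h(82,92)=(82*31+92)%997=640 -> [688, 640]
  L2: h(688,640)=(688*31+640)%997=34 -> [34]
  root=34
After append 60 (leaves=[22, 6, 82, 92, 60]):
  L0: [22, 6, 82, 92, 60]
  L1: h(22,6)=(22*31+6)%997=688 h(82,92)=(82*31+92)%997=640 h(60,60)=(60*31+60)%997=923 -> [688, 640, 923]
  L2: h(688,640)=(688*31+640)%997=34 h(923,923)=(923*31+923)%997=623 -> [34, 623]
  L3: h(34,623)=(34*31+623)%997=680 -> [680]
  root=680
After append 12 (leaves=[22, 6, 82, 92, 60, 12]):
  L0: [22, 6, 82, 92, 60, 12]
  L1: h(22,6)=(22*31+6)%997=688 h(82,92)=(82*31+92)%997=640 h(60,12)=(60*31+12)%997=875 -> [688, 640, 875]
  L2: h(688,640)=(688*31+640)%997=34 h(875,875)=(875*31+875)%997=84 -> [34, 84]
  L3: h(34,84)=(34*31+84)%997=141 -> [141]
  root=141
After append 9 (leaves=[22, 6, 82, 92, 60, 12, 9]):
  L0: [22, 6, 82, 92, 60, 12, 9]
  L1: h(22,6)=(22*31+6)%997=688 h(82,92)=(82*31+92)%997=640 h(60,12)=(60*31+12)%997=875 h(9,9)=(9*31+9)%997=288 -> [688, 640, 875, 288]
  L2: h(688,640)=(688*31+640)%997=34 h(875,288)=(875*31+288)%997=494 -> [34, 494]
  L3: h(34,494)=(34*31+494)%997=551 -> [551]
  root=551

Answer: 22 688 24 34 680 141 551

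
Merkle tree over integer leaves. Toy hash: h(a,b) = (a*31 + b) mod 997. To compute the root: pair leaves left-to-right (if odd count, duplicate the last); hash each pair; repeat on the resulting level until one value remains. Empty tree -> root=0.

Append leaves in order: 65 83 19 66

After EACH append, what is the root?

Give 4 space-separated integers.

After append 65 (leaves=[65]):
  L0: [65]
  root=65
After append 83 (leaves=[65, 83]):
  L0: [65, 83]
  L1: h(65,83)=(65*31+83)%997=104 -> [104]
  root=104
After append 19 (leaves=[65, 83, 19]):
  L0: [65, 83, 19]
  L1: h(65,83)=(65*31+83)%997=104 h(19,19)=(19*31+19)%997=608 -> [104, 608]
  L2: h(104,608)=(104*31+608)%997=841 -> [841]
  root=841
After append 66 (leaves=[65, 83, 19, 66]):
  L0: [65, 83, 19, 66]
  L1: h(65,83)=(65*31+83)%997=104 h(19,66)=(19*31+66)%997=655 -> [104, 655]
  L2: h(104,655)=(104*31+655)%997=888 -> [888]
  root=888

Answer: 65 104 841 888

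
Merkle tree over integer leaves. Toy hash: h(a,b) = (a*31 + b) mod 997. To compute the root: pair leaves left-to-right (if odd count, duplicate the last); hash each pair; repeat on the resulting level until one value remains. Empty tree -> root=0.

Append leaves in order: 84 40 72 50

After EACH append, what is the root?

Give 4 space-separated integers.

After append 84 (leaves=[84]):
  L0: [84]
  root=84
After append 40 (leaves=[84, 40]):
  L0: [84, 40]
  L1: h(84,40)=(84*31+40)%997=650 -> [650]
  root=650
After append 72 (leaves=[84, 40, 72]):
  L0: [84, 40, 72]
  L1: h(84,40)=(84*31+40)%997=650 h(72,72)=(72*31+72)%997=310 -> [650, 310]
  L2: h(650,310)=(650*31+310)%997=520 -> [520]
  root=520
After append 50 (leaves=[84, 40, 72, 50]):
  L0: [84, 40, 72, 50]
  L1: h(84,40)=(84*31+40)%997=650 h(72,50)=(72*31+50)%997=288 -> [650, 288]
  L2: h(650,288)=(650*31+288)%997=498 -> [498]
  root=498

Answer: 84 650 520 498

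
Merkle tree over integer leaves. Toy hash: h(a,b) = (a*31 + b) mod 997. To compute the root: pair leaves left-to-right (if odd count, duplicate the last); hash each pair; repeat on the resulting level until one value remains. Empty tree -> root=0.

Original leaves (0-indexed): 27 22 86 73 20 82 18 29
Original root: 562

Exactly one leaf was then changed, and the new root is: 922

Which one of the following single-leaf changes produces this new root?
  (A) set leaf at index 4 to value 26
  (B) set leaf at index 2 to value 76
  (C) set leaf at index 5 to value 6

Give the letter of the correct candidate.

Original leaves: [27, 22, 86, 73, 20, 82, 18, 29]
Target new root: 922
Try each candidate change and compute the resulting root:
Candidate A: set leaf[4] = 26 -> leaves = [27, 22, 86, 73, 26, 82, 18, 29]
  L0: [27, 22, 86, 73, 26, 82, 18, 29]
  L1: h(27,22)=(27*31+22)%997=859 h(86,73)=(86*31+73)%997=745 h(26,82)=(26*31+82)%997=888 h(18,29)=(18*31+29)%997=587 -> [859, 745, 888, 587]
  L2: h(859,745)=(859*31+745)%997=455 h(888,587)=(888*31+587)%997=199 -> [455, 199]
  L3: h(455,199)=(455*31+199)%997=346 -> [346]
  root = 346 != target 922
Candidate B: set leaf[2] = 76 -> leaves = [27, 22, 76, 73, 20, 82, 18, 29]
  L0: [27, 22, 76, 73, 20, 82, 18, 29]
  L1: h(27,22)=(27*31+22)%997=859 h(76,73)=(76*31+73)%997=435 h(20,82)=(20*31+82)%997=702 h(18,29)=(18*31+29)%997=587 -> [859, 435, 702, 587]
  L2: h(859,435)=(859*31+435)%997=145 h(702,587)=(702*31+587)%997=415 -> [145, 415]
  L3: h(145,415)=(145*31+415)%997=922 -> [922]
  root = 922 == target 922  ** MATCH **
Candidate C: set leaf[5] = 6 -> leaves = [27, 22, 86, 73, 20, 6, 18, 29]
  L0: [27, 22, 86, 73, 20, 6, 18, 29]
  L1: h(27,22)=(27*31+22)%997=859 h(86,73)=(86*31+73)%997=745 h(20,6)=(20*31+6)%997=626 h(18,29)=(18*31+29)%997=587 -> [859, 745, 626, 587]
  L2: h(859,745)=(859*31+745)%997=455 h(626,587)=(626*31+587)%997=53 -> [455, 53]
  L3: h(455,53)=(455*31+53)%997=200 -> [200]
  root = 200 != target 922
Candidate B produces the target root.

Answer: B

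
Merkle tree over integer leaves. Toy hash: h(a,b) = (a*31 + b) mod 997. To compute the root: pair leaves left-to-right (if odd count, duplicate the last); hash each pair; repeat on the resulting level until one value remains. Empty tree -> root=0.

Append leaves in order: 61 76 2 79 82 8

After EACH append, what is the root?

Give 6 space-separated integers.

Answer: 61 970 224 301 578 204

Derivation:
After append 61 (leaves=[61]):
  L0: [61]
  root=61
After append 76 (leaves=[61, 76]):
  L0: [61, 76]
  L1: h(61,76)=(61*31+76)%997=970 -> [970]
  root=970
After append 2 (leaves=[61, 76, 2]):
  L0: [61, 76, 2]
  L1: h(61,76)=(61*31+76)%997=970 h(2,2)=(2*31+2)%997=64 -> [970, 64]
  L2: h(970,64)=(970*31+64)%997=224 -> [224]
  root=224
After append 79 (leaves=[61, 76, 2, 79]):
  L0: [61, 76, 2, 79]
  L1: h(61,76)=(61*31+76)%997=970 h(2,79)=(2*31+79)%997=141 -> [970, 141]
  L2: h(970,141)=(970*31+141)%997=301 -> [301]
  root=301
After append 82 (leaves=[61, 76, 2, 79, 82]):
  L0: [61, 76, 2, 79, 82]
  L1: h(61,76)=(61*31+76)%997=970 h(2,79)=(2*31+79)%997=141 h(82,82)=(82*31+82)%997=630 -> [970, 141, 630]
  L2: h(970,141)=(970*31+141)%997=301 h(630,630)=(630*31+630)%997=220 -> [301, 220]
  L3: h(301,220)=(301*31+220)%997=578 -> [578]
  root=578
After append 8 (leaves=[61, 76, 2, 79, 82, 8]):
  L0: [61, 76, 2, 79, 82, 8]
  L1: h(61,76)=(61*31+76)%997=970 h(2,79)=(2*31+79)%997=141 h(82,8)=(82*31+8)%997=556 -> [970, 141, 556]
  L2: h(970,141)=(970*31+141)%997=301 h(556,556)=(556*31+556)%997=843 -> [301, 843]
  L3: h(301,843)=(301*31+843)%997=204 -> [204]
  root=204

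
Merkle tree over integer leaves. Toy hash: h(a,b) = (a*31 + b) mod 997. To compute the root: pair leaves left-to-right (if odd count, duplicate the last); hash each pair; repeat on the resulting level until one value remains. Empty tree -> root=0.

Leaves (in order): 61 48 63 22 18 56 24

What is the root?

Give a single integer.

L0: [61, 48, 63, 22, 18, 56, 24]
L1: h(61,48)=(61*31+48)%997=942 h(63,22)=(63*31+22)%997=978 h(18,56)=(18*31+56)%997=614 h(24,24)=(24*31+24)%997=768 -> [942, 978, 614, 768]
L2: h(942,978)=(942*31+978)%997=270 h(614,768)=(614*31+768)%997=859 -> [270, 859]
L3: h(270,859)=(270*31+859)%997=256 -> [256]

Answer: 256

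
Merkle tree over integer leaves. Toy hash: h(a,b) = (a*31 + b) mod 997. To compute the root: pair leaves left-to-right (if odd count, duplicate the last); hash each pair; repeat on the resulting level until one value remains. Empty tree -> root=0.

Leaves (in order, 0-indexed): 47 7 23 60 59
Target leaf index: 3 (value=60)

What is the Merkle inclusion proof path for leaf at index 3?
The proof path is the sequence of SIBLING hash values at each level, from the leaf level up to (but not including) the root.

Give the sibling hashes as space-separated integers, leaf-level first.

Answer: 23 467 596

Derivation:
L0 (leaves): [47, 7, 23, 60, 59], target index=3
L1: h(47,7)=(47*31+7)%997=467 [pair 0] h(23,60)=(23*31+60)%997=773 [pair 1] h(59,59)=(59*31+59)%997=891 [pair 2] -> [467, 773, 891]
  Sibling for proof at L0: 23
L2: h(467,773)=(467*31+773)%997=295 [pair 0] h(891,891)=(891*31+891)%997=596 [pair 1] -> [295, 596]
  Sibling for proof at L1: 467
L3: h(295,596)=(295*31+596)%997=768 [pair 0] -> [768]
  Sibling for proof at L2: 596
Root: 768
Proof path (sibling hashes from leaf to root): [23, 467, 596]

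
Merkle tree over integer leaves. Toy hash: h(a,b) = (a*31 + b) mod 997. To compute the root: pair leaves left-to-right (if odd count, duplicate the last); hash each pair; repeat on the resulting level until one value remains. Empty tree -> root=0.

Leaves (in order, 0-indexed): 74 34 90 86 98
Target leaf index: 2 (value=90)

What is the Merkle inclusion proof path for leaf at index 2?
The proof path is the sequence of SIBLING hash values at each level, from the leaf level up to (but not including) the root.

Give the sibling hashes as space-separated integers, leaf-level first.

L0 (leaves): [74, 34, 90, 86, 98], target index=2
L1: h(74,34)=(74*31+34)%997=334 [pair 0] h(90,86)=(90*31+86)%997=882 [pair 1] h(98,98)=(98*31+98)%997=145 [pair 2] -> [334, 882, 145]
  Sibling for proof at L0: 86
L2: h(334,882)=(334*31+882)%997=269 [pair 0] h(145,145)=(145*31+145)%997=652 [pair 1] -> [269, 652]
  Sibling for proof at L1: 334
L3: h(269,652)=(269*31+652)%997=18 [pair 0] -> [18]
  Sibling for proof at L2: 652
Root: 18
Proof path (sibling hashes from leaf to root): [86, 334, 652]

Answer: 86 334 652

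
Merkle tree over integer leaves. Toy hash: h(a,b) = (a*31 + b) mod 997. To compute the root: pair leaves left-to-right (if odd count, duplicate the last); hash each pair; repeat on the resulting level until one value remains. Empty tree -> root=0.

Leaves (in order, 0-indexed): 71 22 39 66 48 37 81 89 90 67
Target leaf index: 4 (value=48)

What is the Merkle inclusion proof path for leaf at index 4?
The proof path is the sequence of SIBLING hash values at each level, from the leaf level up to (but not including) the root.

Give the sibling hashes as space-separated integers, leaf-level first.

Answer: 37 606 398 370

Derivation:
L0 (leaves): [71, 22, 39, 66, 48, 37, 81, 89, 90, 67], target index=4
L1: h(71,22)=(71*31+22)%997=229 [pair 0] h(39,66)=(39*31+66)%997=278 [pair 1] h(48,37)=(48*31+37)%997=528 [pair 2] h(81,89)=(81*31+89)%997=606 [pair 3] h(90,67)=(90*31+67)%997=863 [pair 4] -> [229, 278, 528, 606, 863]
  Sibling for proof at L0: 37
L2: h(229,278)=(229*31+278)%997=398 [pair 0] h(528,606)=(528*31+606)%997=25 [pair 1] h(863,863)=(863*31+863)%997=697 [pair 2] -> [398, 25, 697]
  Sibling for proof at L1: 606
L3: h(398,25)=(398*31+25)%997=399 [pair 0] h(697,697)=(697*31+697)%997=370 [pair 1] -> [399, 370]
  Sibling for proof at L2: 398
L4: h(399,370)=(399*31+370)%997=775 [pair 0] -> [775]
  Sibling for proof at L3: 370
Root: 775
Proof path (sibling hashes from leaf to root): [37, 606, 398, 370]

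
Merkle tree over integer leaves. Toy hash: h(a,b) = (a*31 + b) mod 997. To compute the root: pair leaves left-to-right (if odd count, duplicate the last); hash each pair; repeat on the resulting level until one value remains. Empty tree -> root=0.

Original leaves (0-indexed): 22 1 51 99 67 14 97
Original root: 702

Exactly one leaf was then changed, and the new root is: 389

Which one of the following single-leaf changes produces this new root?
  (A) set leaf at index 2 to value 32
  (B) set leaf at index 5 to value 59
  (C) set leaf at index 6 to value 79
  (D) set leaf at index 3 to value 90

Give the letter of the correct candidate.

Original leaves: [22, 1, 51, 99, 67, 14, 97]
Target new root: 389
Try each candidate change and compute the resulting root:
Candidate A: set leaf[2] = 32 -> leaves = [22, 1, 32, 99, 67, 14, 97]
  L0: [22, 1, 32, 99, 67, 14, 97]
  L1: h(22,1)=(22*31+1)%997=683 h(32,99)=(32*31+99)%997=94 h(67,14)=(67*31+14)%997=97 h(97,97)=(97*31+97)%997=113 -> [683, 94, 97, 113]
  L2: h(683,94)=(683*31+94)%997=330 h(97,113)=(97*31+113)%997=129 -> [330, 129]
  L3: h(330,129)=(330*31+129)%997=389 -> [389]
  root = 389 == target 389  ** MATCH **
Candidate B: set leaf[5] = 59 -> leaves = [22, 1, 51, 99, 67, 59, 97]
  L0: [22, 1, 51, 99, 67, 59, 97]
  L1: h(22,1)=(22*31+1)%997=683 h(51,99)=(51*31+99)%997=683 h(67,59)=(67*31+59)%997=142 h(97,97)=(97*31+97)%997=113 -> [683, 683, 142, 113]
  L2: h(683,683)=(683*31+683)%997=919 h(142,113)=(142*31+113)%997=527 -> [919, 527]
  L3: h(919,527)=(919*31+527)%997=103 -> [103]
  root = 103 != target 389
Candidate C: set leaf[6] = 79 -> leaves = [22, 1, 51, 99, 67, 14, 79]
  L0: [22, 1, 51, 99, 67, 14, 79]
  L1: h(22,1)=(22*31+1)%997=683 h(51,99)=(51*31+99)%997=683 h(67,14)=(67*31+14)%997=97 h(79,79)=(79*31+79)%997=534 -> [683, 683, 97, 534]
  L2: h(683,683)=(683*31+683)%997=919 h(97,534)=(97*31+534)%997=550 -> [919, 550]
  L3: h(919,550)=(919*31+550)%997=126 -> [126]
  root = 126 != target 389
Candidate D: set leaf[3] = 90 -> leaves = [22, 1, 51, 90, 67, 14, 97]
  L0: [22, 1, 51, 90, 67, 14, 97]
  L1: h(22,1)=(22*31+1)%997=683 h(51,90)=(51*31+90)%997=674 h(67,14)=(67*31+14)%997=97 h(97,97)=(97*31+97)%997=113 -> [683, 674, 97, 113]
  L2: h(683,674)=(683*31+674)%997=910 h(97,113)=(97*31+113)%997=129 -> [910, 129]
  L3: h(910,129)=(910*31+129)%997=423 -> [423]
  root = 423 != target 389
Candidate A produces the target root.

Answer: A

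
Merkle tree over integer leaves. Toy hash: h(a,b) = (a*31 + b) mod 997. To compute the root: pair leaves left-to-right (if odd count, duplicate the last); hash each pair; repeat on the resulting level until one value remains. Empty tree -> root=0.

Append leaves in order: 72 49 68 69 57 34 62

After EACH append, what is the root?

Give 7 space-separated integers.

After append 72 (leaves=[72]):
  L0: [72]
  root=72
After append 49 (leaves=[72, 49]):
  L0: [72, 49]
  L1: h(72,49)=(72*31+49)%997=287 -> [287]
  root=287
After append 68 (leaves=[72, 49, 68]):
  L0: [72, 49, 68]
  L1: h(72,49)=(72*31+49)%997=287 h(68,68)=(68*31+68)%997=182 -> [287, 182]
  L2: h(287,182)=(287*31+182)%997=106 -> [106]
  root=106
After append 69 (leaves=[72, 49, 68, 69]):
  L0: [72, 49, 68, 69]
  L1: h(72,49)=(72*31+49)%997=287 h(68,69)=(68*31+69)%997=183 -> [287, 183]
  L2: h(287,183)=(287*31+183)%997=107 -> [107]
  root=107
After append 57 (leaves=[72, 49, 68, 69, 57]):
  L0: [72, 49, 68, 69, 57]
  L1: h(72,49)=(72*31+49)%997=287 h(68,69)=(68*31+69)%997=183 h(57,57)=(57*31+57)%997=827 -> [287, 183, 827]
  L2: h(287,183)=(287*31+183)%997=107 h(827,827)=(827*31+827)%997=542 -> [107, 542]
  L3: h(107,542)=(107*31+542)%997=868 -> [868]
  root=868
After append 34 (leaves=[72, 49, 68, 69, 57, 34]):
  L0: [72, 49, 68, 69, 57, 34]
  L1: h(72,49)=(72*31+49)%997=287 h(68,69)=(68*31+69)%997=183 h(57,34)=(57*31+34)%997=804 -> [287, 183, 804]
  L2: h(287,183)=(287*31+183)%997=107 h(804,804)=(804*31+804)%997=803 -> [107, 803]
  L3: h(107,803)=(107*31+803)%997=132 -> [132]
  root=132
After append 62 (leaves=[72, 49, 68, 69, 57, 34, 62]):
  L0: [72, 49, 68, 69, 57, 34, 62]
  L1: h(72,49)=(72*31+49)%997=287 h(68,69)=(68*31+69)%997=183 h(57,34)=(57*31+34)%997=804 h(62,62)=(62*31+62)%997=987 -> [287, 183, 804, 987]
  L2: h(287,183)=(287*31+183)%997=107 h(804,987)=(804*31+987)%997=986 -> [107, 986]
  L3: h(107,986)=(107*31+986)%997=315 -> [315]
  root=315

Answer: 72 287 106 107 868 132 315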